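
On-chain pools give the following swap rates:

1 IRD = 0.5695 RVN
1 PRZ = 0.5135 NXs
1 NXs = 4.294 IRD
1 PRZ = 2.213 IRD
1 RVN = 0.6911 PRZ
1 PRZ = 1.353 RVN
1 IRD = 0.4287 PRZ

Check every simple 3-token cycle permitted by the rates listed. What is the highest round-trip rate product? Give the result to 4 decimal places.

PRZ→NXs→IRD→PRZ: 0.5135 × 4.294 × 0.4287 = 0.94527
PRZ→IRD→RVN→PRZ: 2.213 × 0.5695 × 0.6911 = 0.87100
Maximum is PRZ→NXs→IRD→PRZ at 0.9453; no arbitrage — every cycle loses value.

0.9453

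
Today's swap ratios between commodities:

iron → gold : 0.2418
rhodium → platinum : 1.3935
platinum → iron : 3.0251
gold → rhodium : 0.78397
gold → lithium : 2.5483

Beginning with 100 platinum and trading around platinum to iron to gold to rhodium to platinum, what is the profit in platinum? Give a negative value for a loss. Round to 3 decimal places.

100 platinum × 3.0251 = 302.51 iron
302.51 iron × 0.2418 = 73.146918 gold
73.146918 gold × 0.78397 = 57.34498930446 rhodium
57.34498930446 rhodium × 1.3935 = 79.91024259576501 platinum
Net change: 79.91024259576501 − 100 = -20.08975740423499 platinum

-20.090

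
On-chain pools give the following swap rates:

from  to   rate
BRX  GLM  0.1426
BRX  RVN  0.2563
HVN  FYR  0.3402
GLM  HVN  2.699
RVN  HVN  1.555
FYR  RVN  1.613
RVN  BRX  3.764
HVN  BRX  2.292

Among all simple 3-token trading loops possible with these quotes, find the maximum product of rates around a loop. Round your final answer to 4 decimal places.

0.9135

RVN→HVN→BRX→RVN: 1.555 × 2.292 × 0.2563 = 0.91347
HVN→BRX→GLM→HVN: 2.292 × 0.1426 × 2.699 = 0.88214
RVN→HVN→FYR→RVN: 1.555 × 0.3402 × 1.613 = 0.85329
Maximum is RVN→HVN→BRX→RVN at 0.9135; no arbitrage — every cycle loses value.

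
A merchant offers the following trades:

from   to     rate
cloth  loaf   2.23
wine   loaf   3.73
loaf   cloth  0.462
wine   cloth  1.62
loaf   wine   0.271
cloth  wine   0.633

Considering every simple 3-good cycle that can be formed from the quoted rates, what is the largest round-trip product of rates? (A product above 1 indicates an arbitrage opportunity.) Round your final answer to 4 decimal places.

cloth→wine→loaf→cloth: 0.633 × 3.73 × 0.462 = 1.09082
cloth→loaf→wine→cloth: 2.23 × 0.271 × 1.62 = 0.97901
Maximum is cloth→wine→loaf→cloth at 1.0908; arbitrage exists.

1.0908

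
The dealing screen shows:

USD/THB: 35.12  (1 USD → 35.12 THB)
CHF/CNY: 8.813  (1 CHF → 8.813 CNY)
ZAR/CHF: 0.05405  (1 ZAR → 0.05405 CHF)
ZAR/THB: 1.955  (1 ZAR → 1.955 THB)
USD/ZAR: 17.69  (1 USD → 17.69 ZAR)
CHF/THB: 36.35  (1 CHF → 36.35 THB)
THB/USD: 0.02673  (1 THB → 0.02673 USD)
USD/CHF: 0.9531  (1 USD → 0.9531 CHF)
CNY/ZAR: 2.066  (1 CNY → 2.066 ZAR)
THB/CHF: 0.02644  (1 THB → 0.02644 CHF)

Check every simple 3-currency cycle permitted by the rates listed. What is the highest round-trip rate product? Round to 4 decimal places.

0.9841

ZAR→CHF→CNY→ZAR: 0.05405 × 8.813 × 2.066 = 0.98412
USD→CHF→THB→USD: 0.9531 × 36.35 × 0.02673 = 0.92607
USD→ZAR→THB→USD: 17.69 × 1.955 × 0.02673 = 0.92443
Maximum is ZAR→CHF→CNY→ZAR at 0.9841; no arbitrage — every cycle loses value.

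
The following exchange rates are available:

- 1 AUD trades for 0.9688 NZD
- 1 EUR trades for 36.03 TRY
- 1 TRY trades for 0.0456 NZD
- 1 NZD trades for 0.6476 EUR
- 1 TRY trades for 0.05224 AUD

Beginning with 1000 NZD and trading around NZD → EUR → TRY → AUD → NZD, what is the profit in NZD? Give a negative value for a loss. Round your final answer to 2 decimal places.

180.89

1000 NZD × 0.6476 = 647.6 EUR
647.6 EUR × 36.03 = 23333.028 TRY
23333.028 TRY × 0.05224 = 1218.91738272 AUD
1218.91738272 AUD × 0.9688 = 1180.887160379136 NZD
Net change: 1180.887160379136 − 1000 = 180.887160379136 NZD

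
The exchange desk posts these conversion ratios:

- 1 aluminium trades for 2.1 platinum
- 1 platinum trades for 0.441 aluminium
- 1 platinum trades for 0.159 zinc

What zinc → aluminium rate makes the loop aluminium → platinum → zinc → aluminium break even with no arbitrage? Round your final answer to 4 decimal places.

2.9949

Known legs of the cycle: 2.1 × 0.159 = 0.3339
For no arbitrage the full-cycle product must be 1, so the missing rate is 1 / 0.3339 ≈ 2.994909.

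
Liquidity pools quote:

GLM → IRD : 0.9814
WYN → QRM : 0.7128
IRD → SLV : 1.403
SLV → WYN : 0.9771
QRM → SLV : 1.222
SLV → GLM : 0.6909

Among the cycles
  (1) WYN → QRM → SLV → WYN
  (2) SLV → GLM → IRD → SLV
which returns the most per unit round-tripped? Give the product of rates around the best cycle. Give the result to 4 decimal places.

0.9513

(1) 0.7128 × 1.222 × 0.9771 = 0.85109
(2) 0.6909 × 0.9814 × 1.403 = 0.95130
Highest is cycle (2) at 0.9513 (≤1, no arbitrage).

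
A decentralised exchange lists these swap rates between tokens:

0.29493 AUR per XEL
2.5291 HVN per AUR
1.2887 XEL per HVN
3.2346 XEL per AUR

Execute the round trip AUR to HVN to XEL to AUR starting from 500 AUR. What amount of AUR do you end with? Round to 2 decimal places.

480.63

500 AUR × 2.5291 = 1264.55 HVN
1264.55 HVN × 1.2887 = 1629.625585 XEL
1629.625585 XEL × 0.29493 = 480.62547378405 AUR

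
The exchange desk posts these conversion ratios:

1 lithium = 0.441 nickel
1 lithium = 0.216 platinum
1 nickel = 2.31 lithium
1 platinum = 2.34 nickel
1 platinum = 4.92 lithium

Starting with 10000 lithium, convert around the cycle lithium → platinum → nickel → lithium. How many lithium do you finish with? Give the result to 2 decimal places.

10000 lithium × 0.216 = 2160 platinum
2160 platinum × 2.34 = 5054.4 nickel
5054.4 nickel × 2.31 = 11675.664 lithium

11675.66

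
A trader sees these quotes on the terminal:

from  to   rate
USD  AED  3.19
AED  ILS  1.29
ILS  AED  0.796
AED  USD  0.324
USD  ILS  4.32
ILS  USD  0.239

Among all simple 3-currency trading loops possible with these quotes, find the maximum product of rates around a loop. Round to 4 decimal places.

1.1141

ILS→AED→USD→ILS: 0.796 × 0.324 × 4.32 = 1.11415
ILS→USD→AED→ILS: 0.239 × 3.19 × 1.29 = 0.98351
Maximum is ILS→AED→USD→ILS at 1.1141; arbitrage exists.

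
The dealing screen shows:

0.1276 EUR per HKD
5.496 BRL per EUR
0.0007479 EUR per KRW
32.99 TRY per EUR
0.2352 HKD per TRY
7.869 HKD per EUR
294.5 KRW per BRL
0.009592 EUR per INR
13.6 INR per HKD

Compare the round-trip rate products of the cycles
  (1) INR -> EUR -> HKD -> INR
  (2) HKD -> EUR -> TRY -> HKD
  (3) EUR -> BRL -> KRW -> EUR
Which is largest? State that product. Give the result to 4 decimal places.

(1) 0.009592 × 7.869 × 13.6 = 1.02652
(2) 0.1276 × 32.99 × 0.2352 = 0.99008
(3) 5.496 × 294.5 × 0.0007479 = 1.21053
Highest is cycle (3) at 1.2105 (>1, arbitrage).

1.2105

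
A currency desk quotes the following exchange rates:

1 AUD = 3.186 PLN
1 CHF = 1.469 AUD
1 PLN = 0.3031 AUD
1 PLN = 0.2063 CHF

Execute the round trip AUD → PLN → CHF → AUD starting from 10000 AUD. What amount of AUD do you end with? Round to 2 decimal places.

10000 AUD × 3.186 = 31860 PLN
31860 PLN × 0.2063 = 6572.718 CHF
6572.718 CHF × 1.469 = 9655.322742 AUD

9655.32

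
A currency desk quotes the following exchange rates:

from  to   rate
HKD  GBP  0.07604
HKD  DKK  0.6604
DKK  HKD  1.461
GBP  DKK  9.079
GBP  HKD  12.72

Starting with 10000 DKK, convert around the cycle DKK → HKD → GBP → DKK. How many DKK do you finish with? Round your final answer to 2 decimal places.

10086.26

10000 DKK × 1.461 = 14610 HKD
14610 HKD × 0.07604 = 1110.9444 GBP
1110.9444 GBP × 9.079 = 10086.2642076 DKK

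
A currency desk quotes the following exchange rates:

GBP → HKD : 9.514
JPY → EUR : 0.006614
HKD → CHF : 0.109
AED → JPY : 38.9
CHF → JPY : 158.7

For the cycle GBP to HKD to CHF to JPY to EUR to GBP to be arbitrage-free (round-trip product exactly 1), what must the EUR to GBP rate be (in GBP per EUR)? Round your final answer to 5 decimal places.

0.91869

Known legs of the cycle: 9.514 × 0.109 × 158.7 × 0.006614 = 1.0885058372868
For no arbitrage the full-cycle product must be 1, so the missing rate is 1 / 1.0885058372868 ≈ 0.9186905.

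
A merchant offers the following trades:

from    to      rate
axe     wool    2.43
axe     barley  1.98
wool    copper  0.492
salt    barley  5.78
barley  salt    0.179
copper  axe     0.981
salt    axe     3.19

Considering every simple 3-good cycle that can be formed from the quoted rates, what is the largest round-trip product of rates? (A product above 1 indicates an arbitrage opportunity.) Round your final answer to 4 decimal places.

1.1728

axe→wool→copper→axe: 2.43 × 0.492 × 0.981 = 1.17284
axe→barley→salt→axe: 1.98 × 0.179 × 3.19 = 1.13060
Maximum is axe→wool→copper→axe at 1.1728; arbitrage exists.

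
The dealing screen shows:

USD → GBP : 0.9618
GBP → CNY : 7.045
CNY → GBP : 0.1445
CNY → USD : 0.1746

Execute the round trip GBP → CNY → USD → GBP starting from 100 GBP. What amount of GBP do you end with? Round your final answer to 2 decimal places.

100 GBP × 7.045 = 704.5 CNY
704.5 CNY × 0.1746 = 123.0057 USD
123.0057 USD × 0.9618 = 118.30688226 GBP

118.31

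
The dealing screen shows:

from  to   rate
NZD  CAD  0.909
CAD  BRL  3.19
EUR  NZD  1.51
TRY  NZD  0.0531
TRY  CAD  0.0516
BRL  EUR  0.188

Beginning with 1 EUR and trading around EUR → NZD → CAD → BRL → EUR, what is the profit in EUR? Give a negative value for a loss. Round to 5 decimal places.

-0.17683

1 EUR × 1.51 = 1.51 NZD
1.51 NZD × 0.909 = 1.37259 CAD
1.37259 CAD × 3.19 = 4.3785621 BRL
4.3785621 BRL × 0.188 = 0.8231696748 EUR
Net change: 0.8231696748 − 1 = -0.1768303252 EUR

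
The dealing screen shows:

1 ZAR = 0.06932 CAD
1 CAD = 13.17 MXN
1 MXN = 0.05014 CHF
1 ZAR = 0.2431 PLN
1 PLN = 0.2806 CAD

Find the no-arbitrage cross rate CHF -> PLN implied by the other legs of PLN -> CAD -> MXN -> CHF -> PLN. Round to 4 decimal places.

5.3969

Known legs of the cycle: 0.2806 × 13.17 × 0.05014 = 0.18529247028
For no arbitrage the full-cycle product must be 1, so the missing rate is 1 / 0.18529247028 ≈ 5.396873.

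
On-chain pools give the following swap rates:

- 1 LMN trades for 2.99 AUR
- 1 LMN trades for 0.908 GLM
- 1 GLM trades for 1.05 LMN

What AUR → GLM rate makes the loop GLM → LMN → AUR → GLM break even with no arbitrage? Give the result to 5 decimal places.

Known legs of the cycle: 1.05 × 2.99 = 3.1395
For no arbitrage the full-cycle product must be 1, so the missing rate is 1 / 3.1395 ≈ 0.3185221.

0.31852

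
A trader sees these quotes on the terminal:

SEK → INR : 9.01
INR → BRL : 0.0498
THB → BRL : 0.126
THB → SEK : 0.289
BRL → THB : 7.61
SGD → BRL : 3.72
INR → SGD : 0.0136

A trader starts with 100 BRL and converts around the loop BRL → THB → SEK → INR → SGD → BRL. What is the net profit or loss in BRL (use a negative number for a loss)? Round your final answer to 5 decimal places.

0.25110

100 BRL × 7.61 = 761 THB
761 THB × 0.289 = 219.929 SEK
219.929 SEK × 9.01 = 1981.56029 INR
1981.56029 INR × 0.0136 = 26.949219944 SGD
26.949219944 SGD × 3.72 = 100.25109819168 BRL
Net change: 100.25109819168 − 100 = 0.25109819168 BRL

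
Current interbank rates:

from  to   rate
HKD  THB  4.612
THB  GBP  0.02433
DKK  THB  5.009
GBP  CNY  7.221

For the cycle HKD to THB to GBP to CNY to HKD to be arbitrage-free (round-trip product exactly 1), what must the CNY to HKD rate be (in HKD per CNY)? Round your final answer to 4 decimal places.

1.2342

Known legs of the cycle: 4.612 × 0.02433 × 7.221 = 0.81026812116
For no arbitrage the full-cycle product must be 1, so the missing rate is 1 / 0.81026812116 ≈ 1.234159.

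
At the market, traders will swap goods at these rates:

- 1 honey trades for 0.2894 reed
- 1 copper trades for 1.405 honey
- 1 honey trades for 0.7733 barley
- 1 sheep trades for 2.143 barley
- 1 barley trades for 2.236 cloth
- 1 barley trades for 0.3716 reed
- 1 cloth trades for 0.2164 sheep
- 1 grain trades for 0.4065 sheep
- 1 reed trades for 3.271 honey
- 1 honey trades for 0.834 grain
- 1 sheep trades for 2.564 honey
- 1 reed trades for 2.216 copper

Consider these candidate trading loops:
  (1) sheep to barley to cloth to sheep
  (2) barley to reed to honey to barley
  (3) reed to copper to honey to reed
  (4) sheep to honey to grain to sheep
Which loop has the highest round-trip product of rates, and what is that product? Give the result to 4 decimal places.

1.0369

(1) 2.143 × 2.236 × 0.2164 = 1.03693
(2) 0.3716 × 3.271 × 0.7733 = 0.93995
(3) 2.216 × 1.405 × 0.2894 = 0.90104
(4) 2.564 × 0.834 × 0.4065 = 0.86925
Highest is cycle (1) at 1.0369 (>1, arbitrage).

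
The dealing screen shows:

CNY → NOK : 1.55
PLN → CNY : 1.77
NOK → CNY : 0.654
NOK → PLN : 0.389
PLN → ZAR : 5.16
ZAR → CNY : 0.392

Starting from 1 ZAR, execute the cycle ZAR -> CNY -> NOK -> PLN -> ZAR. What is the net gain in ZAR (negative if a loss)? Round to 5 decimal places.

1 ZAR × 0.392 = 0.392 CNY
0.392 CNY × 1.55 = 0.6076 NOK
0.6076 NOK × 0.389 = 0.2363564 PLN
0.2363564 PLN × 5.16 = 1.219599024 ZAR
Net change: 1.219599024 − 1 = 0.219599024 ZAR

0.21960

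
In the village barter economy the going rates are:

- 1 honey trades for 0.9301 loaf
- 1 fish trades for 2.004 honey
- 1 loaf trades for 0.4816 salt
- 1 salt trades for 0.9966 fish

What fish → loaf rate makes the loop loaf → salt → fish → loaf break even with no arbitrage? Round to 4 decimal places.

Known legs of the cycle: 0.4816 × 0.9966 = 0.47996256
For no arbitrage the full-cycle product must be 1, so the missing rate is 1 / 0.47996256 ≈ 2.083496.

2.0835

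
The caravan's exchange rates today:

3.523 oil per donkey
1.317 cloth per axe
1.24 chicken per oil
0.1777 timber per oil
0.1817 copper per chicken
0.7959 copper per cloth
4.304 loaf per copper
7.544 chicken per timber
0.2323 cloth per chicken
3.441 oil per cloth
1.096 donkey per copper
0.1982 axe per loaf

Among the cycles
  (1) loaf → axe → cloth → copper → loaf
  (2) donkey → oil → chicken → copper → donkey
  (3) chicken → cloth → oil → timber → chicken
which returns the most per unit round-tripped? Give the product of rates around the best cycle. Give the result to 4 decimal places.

(1) 0.1982 × 1.317 × 0.7959 × 4.304 = 0.89417
(2) 3.523 × 1.24 × 0.1817 × 1.096 = 0.86996
(3) 0.2323 × 3.441 × 0.1777 × 7.544 = 1.07158
Highest is cycle (3) at 1.0716 (>1, arbitrage).

1.0716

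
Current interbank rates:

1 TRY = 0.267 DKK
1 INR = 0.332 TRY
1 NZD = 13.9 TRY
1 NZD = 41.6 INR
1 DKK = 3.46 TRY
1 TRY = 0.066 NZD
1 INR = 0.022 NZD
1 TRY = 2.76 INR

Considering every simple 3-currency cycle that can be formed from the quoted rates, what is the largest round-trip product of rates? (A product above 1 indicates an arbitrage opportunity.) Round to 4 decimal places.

TRY→NZD→INR→TRY: 0.066 × 41.6 × 0.332 = 0.91154
TRY→INR→NZD→TRY: 2.76 × 0.022 × 13.9 = 0.84401
Maximum is TRY→NZD→INR→TRY at 0.9115; no arbitrage — every cycle loses value.

0.9115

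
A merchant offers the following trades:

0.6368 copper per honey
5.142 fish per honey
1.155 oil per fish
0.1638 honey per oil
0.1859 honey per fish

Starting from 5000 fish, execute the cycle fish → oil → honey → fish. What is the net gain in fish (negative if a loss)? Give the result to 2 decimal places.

-135.95

5000 fish × 1.155 = 5775 oil
5775 oil × 0.1638 = 945.945 honey
945.945 honey × 5.142 = 4864.04919 fish
Net change: 4864.04919 − 5000 = -135.95081 fish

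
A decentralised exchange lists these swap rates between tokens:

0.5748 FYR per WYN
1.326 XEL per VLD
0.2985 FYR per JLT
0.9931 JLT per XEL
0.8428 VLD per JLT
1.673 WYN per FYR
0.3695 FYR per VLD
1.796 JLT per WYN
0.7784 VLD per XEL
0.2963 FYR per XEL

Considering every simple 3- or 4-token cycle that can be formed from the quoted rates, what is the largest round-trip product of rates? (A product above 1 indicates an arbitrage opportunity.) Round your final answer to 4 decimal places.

1.1098

XEL→JLT→VLD→XEL: 0.9931 × 0.8428 × 1.326 = 1.10984
WYN→JLT→VLD→FYR→WYN: 1.796 × 0.8428 × 0.3695 × 1.673 = 0.93571
WYN→JLT→FYR→WYN: 1.796 × 0.2985 × 1.673 = 0.89691
Maximum is XEL→JLT→VLD→XEL at 1.1098; arbitrage exists.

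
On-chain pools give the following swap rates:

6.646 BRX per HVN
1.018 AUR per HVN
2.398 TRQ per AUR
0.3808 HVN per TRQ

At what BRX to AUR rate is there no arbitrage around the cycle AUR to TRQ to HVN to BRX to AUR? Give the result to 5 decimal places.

Known legs of the cycle: 2.398 × 0.3808 × 6.646 = 6.0688507264
For no arbitrage the full-cycle product must be 1, so the missing rate is 1 / 6.0688507264 ≈ 0.1647758.

0.16478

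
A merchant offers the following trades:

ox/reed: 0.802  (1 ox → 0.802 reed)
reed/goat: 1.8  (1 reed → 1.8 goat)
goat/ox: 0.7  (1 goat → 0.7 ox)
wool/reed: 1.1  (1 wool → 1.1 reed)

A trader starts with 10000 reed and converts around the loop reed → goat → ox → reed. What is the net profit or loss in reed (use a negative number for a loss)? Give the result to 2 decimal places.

105.20

10000 reed × 1.8 = 18000 goat
18000 goat × 0.7 = 12600 ox
12600 ox × 0.802 = 10105.2 reed
Net change: 10105.2 − 10000 = 105.2 reed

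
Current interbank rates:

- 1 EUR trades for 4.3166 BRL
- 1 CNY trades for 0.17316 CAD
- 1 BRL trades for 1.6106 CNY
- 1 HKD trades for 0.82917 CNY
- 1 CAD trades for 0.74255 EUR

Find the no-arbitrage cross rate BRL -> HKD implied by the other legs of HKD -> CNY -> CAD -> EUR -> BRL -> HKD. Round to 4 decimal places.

Known legs of the cycle: 0.82917 × 0.17316 × 0.74255 × 4.3166 = 0.460212771318560676
For no arbitrage the full-cycle product must be 1, so the missing rate is 1 / 0.460212771318560676 ≈ 2.172908.

2.1729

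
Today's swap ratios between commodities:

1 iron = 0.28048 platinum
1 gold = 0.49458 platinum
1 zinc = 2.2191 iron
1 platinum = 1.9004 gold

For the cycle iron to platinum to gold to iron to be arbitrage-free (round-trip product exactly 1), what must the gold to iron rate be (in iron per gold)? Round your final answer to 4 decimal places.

Known legs of the cycle: 0.28048 × 1.9004 = 0.533024192
For no arbitrage the full-cycle product must be 1, so the missing rate is 1 / 0.533024192 ≈ 1.876087.

1.8761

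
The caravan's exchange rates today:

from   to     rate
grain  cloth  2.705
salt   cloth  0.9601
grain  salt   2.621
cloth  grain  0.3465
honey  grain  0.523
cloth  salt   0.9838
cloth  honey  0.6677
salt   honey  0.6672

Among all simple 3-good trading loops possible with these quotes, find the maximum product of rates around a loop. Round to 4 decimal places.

0.9446

cloth→honey→grain→cloth: 0.6677 × 0.523 × 2.705 = 0.94461
salt→honey→grain→salt: 0.6672 × 0.523 × 2.621 = 0.91459
salt→cloth→grain→salt: 0.9601 × 0.3465 × 2.621 = 0.87194
Maximum is cloth→honey→grain→cloth at 0.9446; no arbitrage — every cycle loses value.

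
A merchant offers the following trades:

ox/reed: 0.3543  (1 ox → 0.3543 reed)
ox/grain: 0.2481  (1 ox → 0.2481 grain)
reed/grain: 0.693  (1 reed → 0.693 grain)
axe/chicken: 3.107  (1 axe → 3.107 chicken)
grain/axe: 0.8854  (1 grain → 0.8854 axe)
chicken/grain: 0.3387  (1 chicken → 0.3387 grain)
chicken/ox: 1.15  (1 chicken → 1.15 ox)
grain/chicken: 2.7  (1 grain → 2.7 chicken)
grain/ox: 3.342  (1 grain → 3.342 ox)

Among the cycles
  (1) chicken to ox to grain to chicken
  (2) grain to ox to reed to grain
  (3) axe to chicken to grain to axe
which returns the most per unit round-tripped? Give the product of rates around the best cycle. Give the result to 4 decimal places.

0.9317

(1) 1.15 × 0.2481 × 2.7 = 0.77035
(2) 3.342 × 0.3543 × 0.693 = 0.82056
(3) 3.107 × 0.3387 × 0.8854 = 0.93174
Highest is cycle (3) at 0.9317 (≤1, no arbitrage).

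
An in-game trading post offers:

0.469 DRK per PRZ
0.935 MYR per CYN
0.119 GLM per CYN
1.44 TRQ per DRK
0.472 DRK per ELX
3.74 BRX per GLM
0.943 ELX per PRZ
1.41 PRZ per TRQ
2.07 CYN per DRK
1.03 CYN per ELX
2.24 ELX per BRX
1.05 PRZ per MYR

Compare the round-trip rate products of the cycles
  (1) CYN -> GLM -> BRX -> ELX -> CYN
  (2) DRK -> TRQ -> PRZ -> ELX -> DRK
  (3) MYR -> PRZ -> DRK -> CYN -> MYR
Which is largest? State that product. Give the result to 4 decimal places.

1.0268

(1) 0.119 × 3.74 × 2.24 × 1.03 = 1.02684
(2) 1.44 × 1.41 × 0.943 × 0.472 = 0.90372
(3) 1.05 × 0.469 × 2.07 × 0.935 = 0.95311
Highest is cycle (1) at 1.0268 (>1, arbitrage).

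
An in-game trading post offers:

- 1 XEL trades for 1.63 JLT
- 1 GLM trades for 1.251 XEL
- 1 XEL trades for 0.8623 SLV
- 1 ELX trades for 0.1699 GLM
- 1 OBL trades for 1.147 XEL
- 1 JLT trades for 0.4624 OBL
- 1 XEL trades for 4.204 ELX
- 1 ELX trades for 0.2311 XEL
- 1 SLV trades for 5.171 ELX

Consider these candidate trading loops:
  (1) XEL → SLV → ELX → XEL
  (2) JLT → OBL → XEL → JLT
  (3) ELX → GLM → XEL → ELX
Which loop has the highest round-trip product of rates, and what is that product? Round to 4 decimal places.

1.0305

(1) 0.8623 × 5.171 × 0.2311 = 1.03046
(2) 0.4624 × 1.147 × 1.63 = 0.86451
(3) 0.1699 × 1.251 × 4.204 = 0.89354
Highest is cycle (1) at 1.0305 (>1, arbitrage).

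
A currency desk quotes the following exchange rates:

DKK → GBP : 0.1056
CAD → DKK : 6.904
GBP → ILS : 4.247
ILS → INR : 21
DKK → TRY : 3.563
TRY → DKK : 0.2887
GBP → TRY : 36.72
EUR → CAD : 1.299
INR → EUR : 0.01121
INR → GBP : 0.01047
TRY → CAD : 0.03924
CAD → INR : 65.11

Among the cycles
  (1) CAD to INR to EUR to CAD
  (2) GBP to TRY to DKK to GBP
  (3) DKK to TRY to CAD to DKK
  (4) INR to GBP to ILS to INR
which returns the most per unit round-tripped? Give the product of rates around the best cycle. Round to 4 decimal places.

1.1195

(1) 65.11 × 0.01121 × 1.299 = 0.94812
(2) 36.72 × 0.2887 × 0.1056 = 1.11947
(3) 3.563 × 0.03924 × 6.904 = 0.96526
(4) 0.01047 × 4.247 × 21 = 0.93379
Highest is cycle (2) at 1.1195 (>1, arbitrage).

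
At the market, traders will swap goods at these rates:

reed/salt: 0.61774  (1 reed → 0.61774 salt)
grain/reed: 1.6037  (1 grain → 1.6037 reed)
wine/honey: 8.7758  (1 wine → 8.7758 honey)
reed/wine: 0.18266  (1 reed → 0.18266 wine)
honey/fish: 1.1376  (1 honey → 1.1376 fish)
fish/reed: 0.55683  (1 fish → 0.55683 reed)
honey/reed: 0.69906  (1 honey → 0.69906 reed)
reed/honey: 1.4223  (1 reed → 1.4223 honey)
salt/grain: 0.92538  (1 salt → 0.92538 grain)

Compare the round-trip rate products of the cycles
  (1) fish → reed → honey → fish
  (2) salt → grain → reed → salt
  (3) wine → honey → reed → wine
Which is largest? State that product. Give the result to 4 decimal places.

(1) 0.55683 × 1.4223 × 1.1376 = 0.90096
(2) 0.92538 × 1.6037 × 0.61774 = 0.91675
(3) 8.7758 × 0.69906 × 0.18266 = 1.12058
Highest is cycle (3) at 1.1206 (>1, arbitrage).

1.1206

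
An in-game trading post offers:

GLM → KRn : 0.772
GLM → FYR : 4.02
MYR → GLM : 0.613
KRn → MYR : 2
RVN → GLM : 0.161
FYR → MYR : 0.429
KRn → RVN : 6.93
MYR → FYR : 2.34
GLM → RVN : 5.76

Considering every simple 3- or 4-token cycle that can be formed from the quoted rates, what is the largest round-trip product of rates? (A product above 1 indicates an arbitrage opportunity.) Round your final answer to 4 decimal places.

1.0572

MYR→GLM→FYR→MYR: 0.613 × 4.02 × 0.429 = 1.05717
MYR→GLM→KRn→MYR: 0.613 × 0.772 × 2 = 0.94647
GLM→KRn→RVN→GLM: 0.772 × 6.93 × 0.161 = 0.86134
Maximum is MYR→GLM→FYR→MYR at 1.0572; arbitrage exists.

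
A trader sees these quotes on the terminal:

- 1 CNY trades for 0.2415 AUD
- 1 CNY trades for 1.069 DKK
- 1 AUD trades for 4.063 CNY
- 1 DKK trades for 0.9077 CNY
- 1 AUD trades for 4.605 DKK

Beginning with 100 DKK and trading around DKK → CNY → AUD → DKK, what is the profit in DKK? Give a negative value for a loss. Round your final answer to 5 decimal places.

100 DKK × 0.9077 = 90.77 CNY
90.77 CNY × 0.2415 = 21.920955 AUD
21.920955 AUD × 4.605 = 100.945997775 DKK
Net change: 100.945997775 − 100 = 0.945997775 DKK

0.94600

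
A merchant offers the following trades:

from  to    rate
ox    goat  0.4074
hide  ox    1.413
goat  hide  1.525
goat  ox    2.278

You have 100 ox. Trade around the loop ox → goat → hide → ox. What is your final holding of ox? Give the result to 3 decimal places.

100 ox × 0.4074 = 40.74 goat
40.74 goat × 1.525 = 62.1285 hide
62.1285 hide × 1.413 = 87.7875705 ox

87.788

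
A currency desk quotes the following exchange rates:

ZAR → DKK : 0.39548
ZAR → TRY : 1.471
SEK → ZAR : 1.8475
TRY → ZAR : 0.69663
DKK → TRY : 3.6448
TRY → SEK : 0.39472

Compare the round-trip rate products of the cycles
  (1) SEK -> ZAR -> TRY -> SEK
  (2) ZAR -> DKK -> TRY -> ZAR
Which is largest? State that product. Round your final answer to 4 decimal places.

1.0727

(1) 1.8475 × 1.471 × 0.39472 = 1.07272
(2) 0.39548 × 3.6448 × 0.69663 = 1.00415
Highest is cycle (1) at 1.0727 (>1, arbitrage).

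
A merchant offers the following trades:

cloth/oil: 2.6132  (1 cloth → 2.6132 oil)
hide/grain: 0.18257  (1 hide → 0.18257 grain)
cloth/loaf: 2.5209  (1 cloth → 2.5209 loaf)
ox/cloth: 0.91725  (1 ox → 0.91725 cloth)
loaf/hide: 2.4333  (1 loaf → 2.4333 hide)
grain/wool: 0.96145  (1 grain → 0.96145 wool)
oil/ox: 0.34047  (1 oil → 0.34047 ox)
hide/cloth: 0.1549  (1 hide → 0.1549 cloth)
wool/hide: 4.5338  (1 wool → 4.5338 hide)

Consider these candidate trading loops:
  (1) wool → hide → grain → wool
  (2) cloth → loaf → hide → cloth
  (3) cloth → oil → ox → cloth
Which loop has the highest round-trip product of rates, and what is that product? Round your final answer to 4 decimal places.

(1) 4.5338 × 0.18257 × 0.96145 = 0.79583
(2) 2.5209 × 2.4333 × 0.1549 = 0.95017
(3) 2.6132 × 0.34047 × 0.91725 = 0.81609
Highest is cycle (2) at 0.9502 (≤1, no arbitrage).

0.9502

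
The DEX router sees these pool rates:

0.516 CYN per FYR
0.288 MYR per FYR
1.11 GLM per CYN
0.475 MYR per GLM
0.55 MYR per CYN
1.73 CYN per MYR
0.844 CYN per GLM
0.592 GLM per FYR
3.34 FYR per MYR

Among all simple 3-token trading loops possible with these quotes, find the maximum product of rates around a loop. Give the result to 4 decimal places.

0.9479

MYR→FYR→CYN→MYR: 3.34 × 0.516 × 0.55 = 0.94789
MYR→FYR→GLM→MYR: 3.34 × 0.592 × 0.475 = 0.93921
MYR→CYN→GLM→MYR: 1.73 × 1.11 × 0.475 = 0.91214
Maximum is MYR→FYR→CYN→MYR at 0.9479; no arbitrage — every cycle loses value.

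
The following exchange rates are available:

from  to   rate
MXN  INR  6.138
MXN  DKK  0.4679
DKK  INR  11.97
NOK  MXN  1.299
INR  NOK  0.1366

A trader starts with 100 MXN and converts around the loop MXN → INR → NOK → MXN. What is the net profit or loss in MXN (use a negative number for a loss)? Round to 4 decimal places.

100 MXN × 6.138 = 613.8 INR
613.8 INR × 0.1366 = 83.84508 NOK
83.84508 NOK × 1.299 = 108.91475892 MXN
Net change: 108.91475892 − 100 = 8.91475892 MXN

8.9148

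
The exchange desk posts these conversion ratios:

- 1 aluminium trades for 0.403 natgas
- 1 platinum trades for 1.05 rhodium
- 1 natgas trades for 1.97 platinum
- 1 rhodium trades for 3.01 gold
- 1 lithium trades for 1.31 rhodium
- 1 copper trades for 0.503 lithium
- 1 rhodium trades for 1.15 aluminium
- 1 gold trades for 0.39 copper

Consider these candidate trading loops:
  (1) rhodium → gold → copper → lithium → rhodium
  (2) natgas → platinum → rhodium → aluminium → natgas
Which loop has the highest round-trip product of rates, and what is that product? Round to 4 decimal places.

(1) 3.01 × 0.39 × 0.503 × 1.31 = 0.77352
(2) 1.97 × 1.05 × 1.15 × 0.403 = 0.95865
Highest is cycle (2) at 0.9586 (≤1, no arbitrage).

0.9586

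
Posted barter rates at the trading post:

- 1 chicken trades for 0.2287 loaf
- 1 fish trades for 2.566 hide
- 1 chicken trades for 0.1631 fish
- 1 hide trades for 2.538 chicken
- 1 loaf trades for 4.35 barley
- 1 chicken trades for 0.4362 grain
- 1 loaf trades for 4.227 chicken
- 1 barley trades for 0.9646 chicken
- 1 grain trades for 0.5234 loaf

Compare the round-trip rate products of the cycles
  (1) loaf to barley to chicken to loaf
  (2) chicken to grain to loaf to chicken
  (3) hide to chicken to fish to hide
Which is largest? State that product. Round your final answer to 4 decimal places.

(1) 4.35 × 0.9646 × 0.2287 = 0.95963
(2) 0.4362 × 0.5234 × 4.227 = 0.96505
(3) 2.538 × 0.1631 × 2.566 = 1.06219
Highest is cycle (3) at 1.0622 (>1, arbitrage).

1.0622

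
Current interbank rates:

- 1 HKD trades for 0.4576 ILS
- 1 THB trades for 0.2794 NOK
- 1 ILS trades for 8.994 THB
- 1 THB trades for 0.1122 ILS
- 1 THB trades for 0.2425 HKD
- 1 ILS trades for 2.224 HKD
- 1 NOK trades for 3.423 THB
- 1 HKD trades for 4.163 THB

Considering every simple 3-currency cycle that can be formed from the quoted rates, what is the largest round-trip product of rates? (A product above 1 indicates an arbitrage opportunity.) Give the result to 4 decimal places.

1.0388

HKD→THB→ILS→HKD: 4.163 × 0.1122 × 2.224 = 1.03881
HKD→ILS→THB→HKD: 0.4576 × 8.994 × 0.2425 = 0.99805
Maximum is HKD→THB→ILS→HKD at 1.0388; arbitrage exists.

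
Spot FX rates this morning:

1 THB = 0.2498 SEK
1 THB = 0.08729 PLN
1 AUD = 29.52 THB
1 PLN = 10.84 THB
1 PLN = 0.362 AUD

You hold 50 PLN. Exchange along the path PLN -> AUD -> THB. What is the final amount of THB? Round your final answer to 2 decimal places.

50 PLN × 0.362 = 18.1 AUD
18.1 AUD × 29.52 = 534.312 THB

534.31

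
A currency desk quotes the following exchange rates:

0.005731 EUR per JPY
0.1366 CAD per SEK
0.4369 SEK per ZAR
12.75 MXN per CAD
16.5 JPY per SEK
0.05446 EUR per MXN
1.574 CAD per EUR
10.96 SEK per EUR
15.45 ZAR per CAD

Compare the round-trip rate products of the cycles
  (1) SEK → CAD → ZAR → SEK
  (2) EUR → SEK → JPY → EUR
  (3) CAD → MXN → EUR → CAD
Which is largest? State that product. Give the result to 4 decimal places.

1.0929

(1) 0.1366 × 15.45 × 0.4369 = 0.92206
(2) 10.96 × 16.5 × 0.005731 = 1.03639
(3) 12.75 × 0.05446 × 1.574 = 1.09293
Highest is cycle (3) at 1.0929 (>1, arbitrage).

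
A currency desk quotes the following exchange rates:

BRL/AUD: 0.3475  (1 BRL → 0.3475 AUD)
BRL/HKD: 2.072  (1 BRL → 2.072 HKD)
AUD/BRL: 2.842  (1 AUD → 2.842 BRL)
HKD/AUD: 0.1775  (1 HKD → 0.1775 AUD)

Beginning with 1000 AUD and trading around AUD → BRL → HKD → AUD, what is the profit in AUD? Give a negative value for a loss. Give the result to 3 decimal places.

45.231

1000 AUD × 2.842 = 2842 BRL
2842 BRL × 2.072 = 5888.624 HKD
5888.624 HKD × 0.1775 = 1045.23076 AUD
Net change: 1045.23076 − 1000 = 45.23076 AUD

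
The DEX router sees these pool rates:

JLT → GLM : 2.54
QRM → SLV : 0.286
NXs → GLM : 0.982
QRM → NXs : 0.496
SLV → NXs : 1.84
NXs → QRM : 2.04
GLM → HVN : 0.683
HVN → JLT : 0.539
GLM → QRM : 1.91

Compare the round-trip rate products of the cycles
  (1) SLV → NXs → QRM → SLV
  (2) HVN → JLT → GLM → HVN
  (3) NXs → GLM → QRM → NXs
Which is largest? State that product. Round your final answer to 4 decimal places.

(1) 1.84 × 2.04 × 0.286 = 1.07353
(2) 0.539 × 2.54 × 0.683 = 0.93507
(3) 0.982 × 1.91 × 0.496 = 0.93031
Highest is cycle (1) at 1.0735 (>1, arbitrage).

1.0735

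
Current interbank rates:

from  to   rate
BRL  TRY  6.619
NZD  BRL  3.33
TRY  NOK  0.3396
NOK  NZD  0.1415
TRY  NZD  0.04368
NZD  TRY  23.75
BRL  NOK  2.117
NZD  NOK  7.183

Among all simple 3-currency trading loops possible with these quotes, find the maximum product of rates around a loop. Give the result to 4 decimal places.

TRY→NOK→NZD→TRY: 0.3396 × 0.1415 × 23.75 = 1.14127
NOK→NZD→BRL→NOK: 0.1415 × 3.33 × 2.117 = 0.99752
TRY→NZD→BRL→TRY: 0.04368 × 3.33 × 6.619 = 0.96276
Maximum is TRY→NOK→NZD→TRY at 1.1413; arbitrage exists.

1.1413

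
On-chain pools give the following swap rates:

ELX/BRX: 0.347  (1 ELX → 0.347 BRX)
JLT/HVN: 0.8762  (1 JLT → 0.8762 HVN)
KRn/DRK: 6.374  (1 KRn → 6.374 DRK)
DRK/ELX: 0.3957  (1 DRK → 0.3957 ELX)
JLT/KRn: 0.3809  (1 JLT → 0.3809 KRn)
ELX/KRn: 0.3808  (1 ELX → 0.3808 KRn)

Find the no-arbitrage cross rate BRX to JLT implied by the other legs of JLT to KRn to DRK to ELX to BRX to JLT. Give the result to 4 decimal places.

Known legs of the cycle: 0.3809 × 6.374 × 0.3957 × 0.347 = 0.33336389124714
For no arbitrage the full-cycle product must be 1, so the missing rate is 1 / 0.33336389124714 ≈ 2.999725.

2.9997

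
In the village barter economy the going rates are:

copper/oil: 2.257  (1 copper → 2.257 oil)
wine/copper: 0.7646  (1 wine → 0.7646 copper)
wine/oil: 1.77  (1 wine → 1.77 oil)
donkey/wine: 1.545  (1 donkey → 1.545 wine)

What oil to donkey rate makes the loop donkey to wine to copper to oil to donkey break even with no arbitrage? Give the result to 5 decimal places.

Known legs of the cycle: 1.545 × 0.7646 × 2.257 = 2.666209899
For no arbitrage the full-cycle product must be 1, so the missing rate is 1 / 2.666209899 ≈ 0.3750642.

0.37506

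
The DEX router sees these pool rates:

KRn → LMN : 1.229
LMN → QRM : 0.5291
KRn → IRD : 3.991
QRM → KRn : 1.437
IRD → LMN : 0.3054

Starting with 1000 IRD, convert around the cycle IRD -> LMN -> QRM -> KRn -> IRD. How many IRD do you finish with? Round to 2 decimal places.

926.71

1000 IRD × 0.3054 = 305.4 LMN
305.4 LMN × 0.5291 = 161.58714 QRM
161.58714 QRM × 1.437 = 232.20072018 KRn
232.20072018 KRn × 3.991 = 926.71307423838 IRD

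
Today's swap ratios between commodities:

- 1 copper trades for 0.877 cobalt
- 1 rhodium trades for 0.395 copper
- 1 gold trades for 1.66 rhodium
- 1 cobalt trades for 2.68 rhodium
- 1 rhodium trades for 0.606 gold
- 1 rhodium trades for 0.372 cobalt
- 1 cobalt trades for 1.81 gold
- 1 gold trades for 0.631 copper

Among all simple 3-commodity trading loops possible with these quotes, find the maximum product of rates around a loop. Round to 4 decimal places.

cobalt→gold→rhodium→cobalt: 1.81 × 1.66 × 0.372 = 1.11771
cobalt→gold→copper→cobalt: 1.81 × 0.631 × 0.877 = 1.00163
cobalt→rhodium→copper→cobalt: 2.68 × 0.395 × 0.877 = 0.92839
Maximum is cobalt→gold→rhodium→cobalt at 1.1177; arbitrage exists.

1.1177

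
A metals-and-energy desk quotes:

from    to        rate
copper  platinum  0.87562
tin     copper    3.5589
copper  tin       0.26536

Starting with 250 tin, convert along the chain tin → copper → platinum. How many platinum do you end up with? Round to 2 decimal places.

250 tin × 3.5589 = 889.725 copper
889.725 copper × 0.87562 = 779.0610045 platinum

779.06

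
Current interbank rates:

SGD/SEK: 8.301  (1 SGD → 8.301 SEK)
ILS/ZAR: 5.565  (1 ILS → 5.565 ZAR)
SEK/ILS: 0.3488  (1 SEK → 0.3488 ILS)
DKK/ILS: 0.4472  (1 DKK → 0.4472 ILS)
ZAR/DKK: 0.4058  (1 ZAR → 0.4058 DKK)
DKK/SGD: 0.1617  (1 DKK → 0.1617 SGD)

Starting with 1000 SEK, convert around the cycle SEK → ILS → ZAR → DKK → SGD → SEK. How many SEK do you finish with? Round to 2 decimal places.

1057.29

1000 SEK × 0.3488 = 348.8 ILS
348.8 ILS × 5.565 = 1941.072 ZAR
1941.072 ZAR × 0.4058 = 787.6870176 DKK
787.6870176 DKK × 0.1617 = 127.36899074592 SGD
127.36899074592 SGD × 8.301 = 1057.28999218188192 SEK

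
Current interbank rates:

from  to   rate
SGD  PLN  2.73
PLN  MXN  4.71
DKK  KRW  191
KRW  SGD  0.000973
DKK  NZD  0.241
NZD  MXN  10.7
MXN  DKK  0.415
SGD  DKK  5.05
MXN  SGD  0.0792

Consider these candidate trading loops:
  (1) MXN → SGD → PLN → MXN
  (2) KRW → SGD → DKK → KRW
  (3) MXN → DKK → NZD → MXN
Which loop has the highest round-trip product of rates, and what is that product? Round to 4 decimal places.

(1) 0.0792 × 2.73 × 4.71 = 1.01838
(2) 0.000973 × 5.05 × 191 = 0.93851
(3) 0.415 × 0.241 × 10.7 = 1.07016
Highest is cycle (3) at 1.0702 (>1, arbitrage).

1.0702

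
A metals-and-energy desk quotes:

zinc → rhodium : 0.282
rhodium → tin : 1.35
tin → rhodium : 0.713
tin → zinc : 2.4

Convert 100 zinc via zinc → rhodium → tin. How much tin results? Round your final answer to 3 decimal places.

38.070

100 zinc × 0.282 = 28.2 rhodium
28.2 rhodium × 1.35 = 38.07 tin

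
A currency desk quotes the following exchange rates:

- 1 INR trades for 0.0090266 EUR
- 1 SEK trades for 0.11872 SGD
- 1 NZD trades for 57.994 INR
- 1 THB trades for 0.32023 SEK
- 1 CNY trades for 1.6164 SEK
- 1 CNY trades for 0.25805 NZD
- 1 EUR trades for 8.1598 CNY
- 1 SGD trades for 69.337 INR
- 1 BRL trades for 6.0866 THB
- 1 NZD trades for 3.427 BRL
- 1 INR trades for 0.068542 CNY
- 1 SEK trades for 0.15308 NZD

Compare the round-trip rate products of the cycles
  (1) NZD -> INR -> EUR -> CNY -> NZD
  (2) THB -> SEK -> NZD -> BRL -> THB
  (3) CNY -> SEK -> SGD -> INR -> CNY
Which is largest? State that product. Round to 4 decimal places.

(1) 57.994 × 0.0090266 × 8.1598 × 0.25805 = 1.10228
(2) 0.32023 × 0.15308 × 3.427 × 6.0866 = 1.02251
(3) 1.6164 × 0.11872 × 69.337 × 0.068542 = 0.91200
Highest is cycle (1) at 1.1023 (>1, arbitrage).

1.1023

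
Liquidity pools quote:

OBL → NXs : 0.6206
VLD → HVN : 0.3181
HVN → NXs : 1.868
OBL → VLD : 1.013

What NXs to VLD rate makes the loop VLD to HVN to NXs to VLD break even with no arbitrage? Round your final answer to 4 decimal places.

Known legs of the cycle: 0.3181 × 1.868 = 0.5942108
For no arbitrage the full-cycle product must be 1, so the missing rate is 1 / 0.5942108 ≈ 1.682904.

1.6829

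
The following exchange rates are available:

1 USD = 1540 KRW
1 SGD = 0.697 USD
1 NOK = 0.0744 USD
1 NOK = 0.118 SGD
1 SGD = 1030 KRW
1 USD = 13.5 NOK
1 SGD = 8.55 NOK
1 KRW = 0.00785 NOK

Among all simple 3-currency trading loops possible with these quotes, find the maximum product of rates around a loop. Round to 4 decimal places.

1.1103

SGD→USD→NOK→SGD: 0.697 × 13.5 × 0.118 = 1.11032
KRW→NOK→SGD→KRW: 0.00785 × 0.118 × 1030 = 0.95409
KRW→NOK→USD→KRW: 0.00785 × 0.0744 × 1540 = 0.89942
Maximum is SGD→USD→NOK→SGD at 1.1103; arbitrage exists.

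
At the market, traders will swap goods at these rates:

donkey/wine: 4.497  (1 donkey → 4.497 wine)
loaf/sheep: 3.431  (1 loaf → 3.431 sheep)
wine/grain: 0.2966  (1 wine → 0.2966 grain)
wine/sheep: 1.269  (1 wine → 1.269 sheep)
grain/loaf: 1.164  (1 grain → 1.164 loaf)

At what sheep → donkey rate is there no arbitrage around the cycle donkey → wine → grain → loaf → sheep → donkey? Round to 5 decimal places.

Known legs of the cycle: 4.497 × 0.2966 × 1.164 × 3.431 = 5.3268164547768
For no arbitrage the full-cycle product must be 1, so the missing rate is 1 / 5.3268164547768 ≈ 0.1877294.

0.18773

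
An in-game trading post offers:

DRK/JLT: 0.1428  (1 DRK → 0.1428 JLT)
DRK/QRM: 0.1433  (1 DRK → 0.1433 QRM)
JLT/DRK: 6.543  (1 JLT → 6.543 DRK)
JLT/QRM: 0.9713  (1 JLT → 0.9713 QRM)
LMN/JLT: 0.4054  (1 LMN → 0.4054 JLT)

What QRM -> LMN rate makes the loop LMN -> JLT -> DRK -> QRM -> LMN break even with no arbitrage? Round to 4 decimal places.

2.6308

Known legs of the cycle: 0.4054 × 6.543 × 0.1433 = 0.38010786426
For no arbitrage the full-cycle product must be 1, so the missing rate is 1 / 0.38010786426 ≈ 2.630832.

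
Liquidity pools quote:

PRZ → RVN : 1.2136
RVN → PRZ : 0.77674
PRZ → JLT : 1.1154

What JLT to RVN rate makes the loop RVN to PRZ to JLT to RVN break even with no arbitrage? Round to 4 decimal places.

1.1542

Known legs of the cycle: 0.77674 × 1.1154 = 0.866375796
For no arbitrage the full-cycle product must be 1, so the missing rate is 1 / 0.866375796 ≈ 1.154234.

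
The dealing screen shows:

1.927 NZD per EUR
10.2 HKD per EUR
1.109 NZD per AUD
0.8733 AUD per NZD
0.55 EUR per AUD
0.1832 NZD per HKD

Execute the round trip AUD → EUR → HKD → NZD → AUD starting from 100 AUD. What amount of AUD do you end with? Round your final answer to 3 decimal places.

100 AUD × 0.55 = 55 EUR
55 EUR × 10.2 = 561 HKD
561 HKD × 0.1832 = 102.7752 NZD
102.7752 NZD × 0.8733 = 89.75358216 AUD

89.754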